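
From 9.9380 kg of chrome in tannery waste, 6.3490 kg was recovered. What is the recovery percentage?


Formula: Recovery = recovered / input * 100
Substituting: Recovery = 6.3490 / 9.9380 * 100
Result: 63.8861 %


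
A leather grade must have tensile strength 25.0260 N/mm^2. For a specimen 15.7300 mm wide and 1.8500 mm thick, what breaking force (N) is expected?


Formula: F = TS * w * t
Substituting: F = 25.0260 * 15.7300 * 1.8500
Result: 728.2691 N


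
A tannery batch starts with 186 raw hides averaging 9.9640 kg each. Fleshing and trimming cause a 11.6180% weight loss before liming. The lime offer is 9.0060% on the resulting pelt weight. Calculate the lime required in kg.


Total_raw = N * avg_wt = 186 * 9.9640 = 1853.3040 kg
Substrate = Total_raw * (1 - loss/100) = 1853.3040 * (1 - 11.6180/100) = 1637.9871 kg
Lime = Substrate * pct / 100 = 1637.9871 * 9.0060 / 100 = 147.5171 kg


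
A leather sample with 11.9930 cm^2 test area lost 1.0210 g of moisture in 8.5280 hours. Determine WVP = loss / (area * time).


Formula: WVP = loss / (area * time)
Substituting: WVP = 1.0210 / (11.9930 * 8.5280)
Result: 0.00998276 g/(cm^2*hr)


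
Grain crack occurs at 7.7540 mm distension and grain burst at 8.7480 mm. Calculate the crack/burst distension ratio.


Formula: Ratio = crack / burst
Substituting: Ratio = 7.7540 / 8.7480
Result: 0.8864


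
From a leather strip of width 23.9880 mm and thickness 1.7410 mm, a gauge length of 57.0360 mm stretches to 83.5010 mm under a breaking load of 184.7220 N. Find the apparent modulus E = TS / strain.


TS = F / (w * t) = 184.7220 / (23.9880 * 1.7410) = 4.4231 N/mm^2
strain = (Lf - L0) / L0 = (83.5010 - 57.0360) / 57.0360 = 0.4640
E = TS / strain = 4.4231 / 0.4640 = 9.5324 N/mm^2


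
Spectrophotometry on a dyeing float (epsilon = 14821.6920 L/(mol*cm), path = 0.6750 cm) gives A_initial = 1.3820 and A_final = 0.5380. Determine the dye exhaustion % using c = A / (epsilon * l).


c_initial = A_i / (epsilon * l) = 1.3820 / (14821.6920 * 0.6750) = 1.3814e-04 mol/L
c_final = A_f / (epsilon * l) = 0.5380 / (14821.6920 * 0.6750) = 5.3775e-05 mol/L
Exhaustion = (c_initial - c_final) / c_initial * 100 = (1.3814e-04 - 5.3775e-05) / 1.3814e-04 * 100 = 61.0709 %


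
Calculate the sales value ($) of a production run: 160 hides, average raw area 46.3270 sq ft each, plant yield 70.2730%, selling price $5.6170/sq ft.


Raw_total = N * avg_area = 160 * 46.3270 = 7412.3200 sq ft
Finished = Raw_total * yield / 100 = 7412.3200 * 70.2730 / 100 = 5208.8596 sq ft
Value = Finished * price = 5208.8596 * 5.6170 = 29258.1646 $


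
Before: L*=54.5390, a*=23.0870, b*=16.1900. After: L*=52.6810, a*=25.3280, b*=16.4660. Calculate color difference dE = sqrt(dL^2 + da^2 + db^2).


dL = -1.8580, da = 2.2410, db = 0.2760
dE = sqrt((-1.8580)^2 + 2.2410^2 + 0.2760^2) = 2.9241


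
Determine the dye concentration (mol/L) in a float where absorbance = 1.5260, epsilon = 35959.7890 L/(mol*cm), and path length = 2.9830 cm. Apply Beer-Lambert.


Formula: c = A / (epsilon * l)
Substituting: c = 1.5260 / (35959.7890 * 2.9830)
Result: 1.4226e-05 mol/L


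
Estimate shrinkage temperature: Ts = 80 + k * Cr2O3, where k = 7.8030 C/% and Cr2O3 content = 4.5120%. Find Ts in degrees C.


Formula: Ts = 80 + k * Cr2O3
Substituting: Ts = 80 + 7.8030 * 4.5120
Result: 115.2071 C


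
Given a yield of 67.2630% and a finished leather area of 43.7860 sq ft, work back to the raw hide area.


Formula: raw = finished * 100 / yield
Substituting: raw = 43.7860 * 100 / 67.2630
Result: 65.0967 sq ft


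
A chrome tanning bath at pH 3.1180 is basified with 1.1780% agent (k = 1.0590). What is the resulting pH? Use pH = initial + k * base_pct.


Formula: pH_final = pH_initial + k * base_pct
Substituting: pH_final = 3.1180 + 1.0590 * 1.1780
Result: 4.3655


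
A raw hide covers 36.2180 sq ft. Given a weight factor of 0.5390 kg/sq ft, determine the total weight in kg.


Formula: Weight = area * weight_per_sqft
Substituting: Weight = 36.2180 * 0.5390
Result: 19.5215 kg


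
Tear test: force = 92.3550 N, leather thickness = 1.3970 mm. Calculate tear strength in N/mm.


Formula: Tear strength = force / thickness
Substituting: Tear strength = 92.3550 / 1.3970
Result: 66.1095 N/mm


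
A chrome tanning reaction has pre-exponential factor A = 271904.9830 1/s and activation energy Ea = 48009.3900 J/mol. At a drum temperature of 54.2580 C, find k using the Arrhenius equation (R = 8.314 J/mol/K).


T_K = T_C + 273.15 = 54.2580 + 273.15 = 327.4080 K
exponent = -Ea / (R * T_K) = -48009.3900 / (8.314 * 327.4080) = -17.6371
k = A * exp(exponent) = 271904.9830 * exp(-17.6371) = 0.00595288 1/s


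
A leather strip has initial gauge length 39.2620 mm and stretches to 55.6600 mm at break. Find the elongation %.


Formula: Elongation = (Lf - L0) / L0 * 100
Substituting: Elongation = (55.6600 - 39.2620) / 39.2620 * 100
Result: 41.7656 %


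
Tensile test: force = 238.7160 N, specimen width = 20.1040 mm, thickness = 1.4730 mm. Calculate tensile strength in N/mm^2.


Formula: TS = force / (width * thickness)
Substituting: TS = 238.7160 / (20.1040 * 1.4730)
Result: 8.0611 N/mm^2


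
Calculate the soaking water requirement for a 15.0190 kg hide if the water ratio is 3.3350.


Formula: Water = hide_weight * ratio
Substituting: Water = 15.0190 * 3.3350
Result: 50.0884 kg


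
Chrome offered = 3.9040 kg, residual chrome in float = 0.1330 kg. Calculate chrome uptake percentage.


Formula: Uptake = (offered - residual) / offered * 100
Substituting: Uptake = (3.9040 - 0.1330) / 3.9040 * 100
Result: 96.5932 %


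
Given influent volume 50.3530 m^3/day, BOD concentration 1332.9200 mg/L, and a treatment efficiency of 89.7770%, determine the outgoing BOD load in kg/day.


Load_in = volume * conc / 1000 = 50.3530 * 1332.9200 / 1000 = 67.1165 kg/day
Removed = Load_in * eff / 100 = 67.1165 * 89.7770 / 100 = 60.2552 kg/day
Load_out = Load_in - Removed = 67.1165 - 60.2552 = 6.8613 kg/day


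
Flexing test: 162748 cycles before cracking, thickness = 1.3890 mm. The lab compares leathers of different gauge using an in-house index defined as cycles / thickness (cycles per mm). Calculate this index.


Formula: Index = cycles / thickness
Substituting: Index = 162748 / 1.3890
Result: 117169.1865 cycles/mm


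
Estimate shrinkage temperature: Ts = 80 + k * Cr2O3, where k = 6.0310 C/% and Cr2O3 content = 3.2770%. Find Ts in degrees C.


Formula: Ts = 80 + k * Cr2O3
Substituting: Ts = 80 + 6.0310 * 3.2770
Result: 99.7636 C


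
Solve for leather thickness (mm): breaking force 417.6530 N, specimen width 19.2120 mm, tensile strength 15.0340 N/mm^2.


Formula: t = F / (TS * w)
Substituting: t = 417.6530 / (15.0340 * 19.2120)
Result: 1.4460 mm


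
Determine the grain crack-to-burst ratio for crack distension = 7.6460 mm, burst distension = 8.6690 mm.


Formula: Ratio = crack / burst
Substituting: Ratio = 7.6460 / 8.6690
Result: 0.8820


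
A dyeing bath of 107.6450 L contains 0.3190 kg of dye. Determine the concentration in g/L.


Formula: Conc = dye_mass(kg) / volume(L) * 1000
Substituting: Conc = 0.3190 / 107.6450 * 1000
Result: 2.9634 g/L


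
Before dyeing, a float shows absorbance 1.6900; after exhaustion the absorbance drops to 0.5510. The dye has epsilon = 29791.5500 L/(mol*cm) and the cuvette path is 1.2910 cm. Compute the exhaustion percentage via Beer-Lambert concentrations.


c_initial = A_i / (epsilon * l) = 1.6900 / (29791.5500 * 1.2910) = 4.3941e-05 mol/L
c_final = A_f / (epsilon * l) = 0.5510 / (29791.5500 * 1.2910) = 1.4326e-05 mol/L
Exhaustion = (c_initial - c_final) / c_initial * 100 = (4.3941e-05 - 1.4326e-05) / 4.3941e-05 * 100 = 67.3964 %


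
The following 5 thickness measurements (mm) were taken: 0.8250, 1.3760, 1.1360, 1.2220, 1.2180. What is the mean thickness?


Formula: Average = sum / n
Substituting: Average = 5.7770 / 5
Result: 1.1554 mm


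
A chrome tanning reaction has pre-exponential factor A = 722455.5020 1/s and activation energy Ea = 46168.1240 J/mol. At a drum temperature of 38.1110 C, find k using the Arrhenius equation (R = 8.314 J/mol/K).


T_K = T_C + 273.15 = 38.1110 + 273.15 = 311.2610 K
exponent = -Ea / (R * T_K) = -46168.1240 / (8.314 * 311.2610) = -17.8405
k = A * exp(exponent) = 722455.5020 * exp(-17.8405) = 0.0129054 1/s


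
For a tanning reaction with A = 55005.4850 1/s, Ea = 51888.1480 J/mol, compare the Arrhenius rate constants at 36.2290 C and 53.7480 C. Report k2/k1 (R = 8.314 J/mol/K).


T1 = 36.2290 + 273.15 = 309.3790 K; T2 = 53.7480 + 273.15 = 326.8980 K
k1 = A * exp(-Ea/(R*T1)) = 55005.4850 * exp(-51888.1480/(8.314*309.3790)) = 9.5378e-05 1/s
k2 = A * exp(-Ea/(R*T2)) = 55005.4850 * exp(-51888.1480/(8.314*326.8980)) = 2.8117e-04 1/s
k2/k1 = 2.8117e-04 / 9.5378e-05 = 2.9479


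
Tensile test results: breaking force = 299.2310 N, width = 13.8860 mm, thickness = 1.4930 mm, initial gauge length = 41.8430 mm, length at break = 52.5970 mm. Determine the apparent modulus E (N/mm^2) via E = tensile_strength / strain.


TS = F / (w * t) = 299.2310 / (13.8860 * 1.4930) = 14.4334 N/mm^2
strain = (Lf - L0) / L0 = (52.5970 - 41.8430) / 41.8430 = 0.2570
E = TS / strain = 14.4334 / 0.2570 = 56.1594 N/mm^2


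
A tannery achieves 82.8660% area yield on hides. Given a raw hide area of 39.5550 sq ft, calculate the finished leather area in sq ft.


Formula: finished = raw * yield / 100
Substituting: finished = 39.5550 * 82.8660 / 100
Result: 32.7776 sq ft


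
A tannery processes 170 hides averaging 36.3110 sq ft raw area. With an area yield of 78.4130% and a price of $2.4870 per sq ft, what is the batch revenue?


Raw_total = N * avg_area = 170 * 36.3110 = 6172.8700 sq ft
Finished = Raw_total * yield / 100 = 6172.8700 * 78.4130 / 100 = 4840.3326 sq ft
Value = Finished * price = 4840.3326 * 2.4870 = 12037.9071 $


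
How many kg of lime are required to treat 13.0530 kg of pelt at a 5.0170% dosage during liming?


Formula: Lime = substrate * pct / 100
Substituting: Lime = 13.0530 * 5.0170 / 100
Result: 0.6549 kg


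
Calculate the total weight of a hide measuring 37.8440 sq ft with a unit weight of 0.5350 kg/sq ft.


Formula: Weight = area * weight_per_sqft
Substituting: Weight = 37.8440 * 0.5350
Result: 20.2465 kg


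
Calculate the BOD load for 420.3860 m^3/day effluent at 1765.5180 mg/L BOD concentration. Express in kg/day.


Formula: BOD_load = volume * conc / 1000
Substituting: BOD_load = 420.3860 * 1765.5180 / 1000
Result: 742.1990 kg/day


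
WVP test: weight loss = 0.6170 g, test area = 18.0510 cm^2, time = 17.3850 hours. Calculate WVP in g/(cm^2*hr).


Formula: WVP = loss / (area * time)
Substituting: WVP = 0.6170 / (18.0510 * 17.3850)
Result: 0.00196612 g/(cm^2*hr)


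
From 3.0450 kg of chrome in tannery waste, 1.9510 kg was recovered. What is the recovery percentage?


Formula: Recovery = recovered / input * 100
Substituting: Recovery = 1.9510 / 3.0450 * 100
Result: 64.0722 %


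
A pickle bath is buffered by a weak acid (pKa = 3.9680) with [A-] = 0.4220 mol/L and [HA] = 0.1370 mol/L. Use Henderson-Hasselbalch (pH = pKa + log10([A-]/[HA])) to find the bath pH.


ratio = [A-] / [HA] = 0.4220 / 0.1370 = 3.0803
log10(ratio) = 0.4886
pH = pKa + log10(ratio) = 3.9680 + 0.4886 = 4.4566


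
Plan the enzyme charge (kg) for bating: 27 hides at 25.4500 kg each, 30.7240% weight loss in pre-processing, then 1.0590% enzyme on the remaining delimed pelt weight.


Total_raw = N * avg_wt = 27 * 25.4500 = 687.1500 kg
Substrate = Total_raw * (1 - loss/100) = 687.1500 * (1 - 30.7240/100) = 476.0300 kg
Enzyme = Substrate * pct / 100 = 476.0300 * 1.0590 / 100 = 5.0412 kg


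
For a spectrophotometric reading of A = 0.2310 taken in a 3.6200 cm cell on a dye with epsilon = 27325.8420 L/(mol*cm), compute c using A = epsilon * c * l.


Formula: c = A / (epsilon * l)
Substituting: c = 0.2310 / (27325.8420 * 3.6200)
Result: 2.3352e-06 mol/L


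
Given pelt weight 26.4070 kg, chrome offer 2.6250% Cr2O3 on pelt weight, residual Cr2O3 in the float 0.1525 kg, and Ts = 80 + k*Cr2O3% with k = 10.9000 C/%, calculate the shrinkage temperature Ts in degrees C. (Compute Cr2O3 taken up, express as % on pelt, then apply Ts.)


Offered = pelt * offer_pct / 100 = 26.4070 * 2.6250 / 100 = 0.6932 kg
Uptake = offered - residual = 0.6932 - 0.1525 = 0.5407 kg
Cr2O3% on pelt = uptake / pelt * 100 = 0.5407 / 26.4070 * 100 = 2.0475 %
Ts = 80 + k * Cr2O3% = 80 + 10.9000 * 2.0475 = 102.3178 C


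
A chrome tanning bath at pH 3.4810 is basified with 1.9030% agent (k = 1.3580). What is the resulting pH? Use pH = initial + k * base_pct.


Formula: pH_final = pH_initial + k * base_pct
Substituting: pH_final = 3.4810 + 1.3580 * 1.9030
Result: 6.0653


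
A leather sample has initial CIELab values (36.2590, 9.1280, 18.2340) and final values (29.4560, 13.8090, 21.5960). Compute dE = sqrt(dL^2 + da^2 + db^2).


dL = -6.8030, da = 4.6810, db = 3.3620
dE = sqrt((-6.8030)^2 + 4.6810^2 + 3.3620^2) = 8.9160


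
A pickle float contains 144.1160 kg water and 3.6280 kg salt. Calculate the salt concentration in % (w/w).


Formula: Conc = salt / (water + salt) * 100
Substituting: Conc = 3.6280 / (144.1160 + 3.6280) * 100
Result: 2.4556 %


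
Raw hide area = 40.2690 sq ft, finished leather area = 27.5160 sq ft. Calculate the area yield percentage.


Formula: Yield = finished / raw * 100
Substituting: Yield = 27.5160 / 40.2690 * 100
Result: 68.3305 %


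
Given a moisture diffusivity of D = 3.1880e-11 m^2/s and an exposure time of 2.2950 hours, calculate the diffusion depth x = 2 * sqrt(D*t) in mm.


t = 2.2950 hr * 3600 = 8262.0000 s
D * t = 3.1880e-11 * 8262.0000 = 2.6339e-07
x = 2 * sqrt(D*t) = 2 * sqrt(2.6339e-07) = 0.00102644 m = 1.0264 mm


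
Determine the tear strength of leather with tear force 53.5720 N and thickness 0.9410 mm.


Formula: Tear strength = force / thickness
Substituting: Tear strength = 53.5720 / 0.9410
Result: 56.9309 N/mm


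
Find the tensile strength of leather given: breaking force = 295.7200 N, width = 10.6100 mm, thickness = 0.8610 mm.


Formula: TS = force / (width * thickness)
Substituting: TS = 295.7200 / (10.6100 * 0.8610)
Result: 32.3715 N/mm^2


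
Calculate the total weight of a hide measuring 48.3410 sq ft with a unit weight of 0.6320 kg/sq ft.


Formula: Weight = area * weight_per_sqft
Substituting: Weight = 48.3410 * 0.6320
Result: 30.5515 kg


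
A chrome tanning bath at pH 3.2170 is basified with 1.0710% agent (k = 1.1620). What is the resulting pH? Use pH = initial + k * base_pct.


Formula: pH_final = pH_initial + k * base_pct
Substituting: pH_final = 3.2170 + 1.1620 * 1.0710
Result: 4.4615


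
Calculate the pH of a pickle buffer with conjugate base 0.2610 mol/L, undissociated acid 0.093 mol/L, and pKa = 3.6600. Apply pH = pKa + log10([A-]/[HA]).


ratio = [A-] / [HA] = 0.2610 / 0.093 = 2.8065
log10(ratio) = 0.4482
pH = pKa + log10(ratio) = 3.6600 + 0.4482 = 4.1082


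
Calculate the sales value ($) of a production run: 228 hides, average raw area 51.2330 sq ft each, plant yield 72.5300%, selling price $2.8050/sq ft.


Raw_total = N * avg_area = 228 * 51.2330 = 11681.1240 sq ft
Finished = Raw_total * yield / 100 = 11681.1240 * 72.5300 / 100 = 8472.3192 sq ft
Value = Finished * price = 8472.3192 * 2.8050 = 23764.8555 $


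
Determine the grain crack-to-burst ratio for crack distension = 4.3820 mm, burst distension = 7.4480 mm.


Formula: Ratio = crack / burst
Substituting: Ratio = 4.3820 / 7.4480
Result: 0.5883


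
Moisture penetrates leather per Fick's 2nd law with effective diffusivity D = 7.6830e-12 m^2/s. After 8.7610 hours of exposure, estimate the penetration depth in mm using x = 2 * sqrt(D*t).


t = 8.7610 hr * 3600 = 31539.6000 s
D * t = 7.6830e-12 * 31539.6000 = 2.4232e-07
x = 2 * sqrt(D*t) = 2 * sqrt(2.4232e-07) = 9.8452e-04 m = 0.9845 mm


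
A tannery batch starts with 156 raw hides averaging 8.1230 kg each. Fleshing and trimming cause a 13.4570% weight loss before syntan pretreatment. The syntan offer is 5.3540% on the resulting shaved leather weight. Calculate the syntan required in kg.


Total_raw = N * avg_wt = 156 * 8.1230 = 1267.1880 kg
Substrate = Total_raw * (1 - loss/100) = 1267.1880 * (1 - 13.4570/100) = 1096.6625 kg
Syntan = Substrate * pct / 100 = 1096.6625 * 5.3540 / 100 = 58.7153 kg


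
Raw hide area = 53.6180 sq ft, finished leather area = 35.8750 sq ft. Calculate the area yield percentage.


Formula: Yield = finished / raw * 100
Substituting: Yield = 35.8750 / 53.6180 * 100
Result: 66.9085 %


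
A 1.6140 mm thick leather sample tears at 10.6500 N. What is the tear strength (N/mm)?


Formula: Tear strength = force / thickness
Substituting: Tear strength = 10.6500 / 1.6140
Result: 6.5985 N/mm


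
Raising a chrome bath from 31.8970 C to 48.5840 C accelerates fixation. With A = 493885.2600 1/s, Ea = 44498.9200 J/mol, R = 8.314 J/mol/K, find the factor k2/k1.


T1 = 31.8970 + 273.15 = 305.0470 K; T2 = 48.5840 + 273.15 = 321.7340 K
k1 = A * exp(-Ea/(R*T1)) = 493885.2600 * exp(-44498.9200/(8.314*305.0470)) = 0.0118465 1/s
k2 = A * exp(-Ea/(R*T2)) = 493885.2600 * exp(-44498.9200/(8.314*321.7340)) = 0.0294313 1/s
k2/k1 = 0.0294313 / 0.0118465 = 2.4844


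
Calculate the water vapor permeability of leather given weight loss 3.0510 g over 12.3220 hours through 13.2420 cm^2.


Formula: WVP = loss / (area * time)
Substituting: WVP = 3.0510 / (13.2420 * 12.3220)
Result: 0.0186985 g/(cm^2*hr)


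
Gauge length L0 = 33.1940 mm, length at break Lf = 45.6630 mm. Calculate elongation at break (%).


Formula: Elongation = (Lf - L0) / L0 * 100
Substituting: Elongation = (45.6630 - 33.1940) / 33.1940 * 100
Result: 37.5640 %


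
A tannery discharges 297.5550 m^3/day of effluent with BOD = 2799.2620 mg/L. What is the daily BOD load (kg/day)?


Formula: BOD_load = volume * conc / 1000
Substituting: BOD_load = 297.5550 * 2799.2620 / 1000
Result: 832.9344 kg/day


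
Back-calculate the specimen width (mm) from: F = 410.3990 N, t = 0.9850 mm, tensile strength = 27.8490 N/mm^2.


Formula: w = F / (TS * t)
Substituting: w = 410.3990 / (27.8490 * 0.9850)
Result: 14.9610 mm


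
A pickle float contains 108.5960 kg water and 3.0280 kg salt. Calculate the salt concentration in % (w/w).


Formula: Conc = salt / (water + salt) * 100
Substituting: Conc = 3.0280 / (108.5960 + 3.0280) * 100
Result: 2.7127 %


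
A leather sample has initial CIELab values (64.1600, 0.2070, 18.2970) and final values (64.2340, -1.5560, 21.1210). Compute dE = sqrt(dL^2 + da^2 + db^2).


dL = 0.074, da = -1.7630, db = 2.8240
dE = sqrt(0.074^2 + (-1.7630)^2 + 2.8240^2) = 3.3300


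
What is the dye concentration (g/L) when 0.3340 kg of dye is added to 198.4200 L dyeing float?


Formula: Conc = dye_mass(kg) / volume(L) * 1000
Substituting: Conc = 0.3340 / 198.4200 * 1000
Result: 1.6833 g/L


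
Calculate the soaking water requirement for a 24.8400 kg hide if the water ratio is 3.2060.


Formula: Water = hide_weight * ratio
Substituting: Water = 24.8400 * 3.2060
Result: 79.6370 kg


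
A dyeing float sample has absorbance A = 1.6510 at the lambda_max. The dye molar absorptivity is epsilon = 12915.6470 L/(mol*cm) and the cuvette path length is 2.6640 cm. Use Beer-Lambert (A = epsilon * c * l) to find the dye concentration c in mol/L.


Formula: c = A / (epsilon * l)
Substituting: c = 1.6510 / (12915.6470 * 2.6640)
Result: 4.7984e-05 mol/L


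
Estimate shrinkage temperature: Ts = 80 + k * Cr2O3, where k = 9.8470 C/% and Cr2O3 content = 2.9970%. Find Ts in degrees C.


Formula: Ts = 80 + k * Cr2O3
Substituting: Ts = 80 + 9.8470 * 2.9970
Result: 109.5115 C


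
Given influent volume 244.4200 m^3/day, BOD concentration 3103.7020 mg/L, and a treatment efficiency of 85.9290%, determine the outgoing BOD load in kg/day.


Load_in = volume * conc / 1000 = 244.4200 * 3103.7020 / 1000 = 758.6068 kg/day
Removed = Load_in * eff / 100 = 758.6068 * 85.9290 / 100 = 651.8633 kg/day
Load_out = Load_in - Removed = 758.6068 - 651.8633 = 106.7436 kg/day


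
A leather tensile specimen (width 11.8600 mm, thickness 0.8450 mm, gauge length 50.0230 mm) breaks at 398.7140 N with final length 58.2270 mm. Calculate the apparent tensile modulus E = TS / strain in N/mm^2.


TS = F / (w * t) = 398.7140 / (11.8600 * 0.8450) = 39.7851 N/mm^2
strain = (Lf - L0) / L0 = (58.2270 - 50.0230) / 50.0230 = 0.1640
E = TS / strain = 39.7851 / 0.1640 = 242.5851 N/mm^2


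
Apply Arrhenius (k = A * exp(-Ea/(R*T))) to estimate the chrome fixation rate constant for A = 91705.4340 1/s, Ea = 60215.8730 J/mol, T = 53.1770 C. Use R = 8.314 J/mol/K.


T_K = T_C + 273.15 = 53.1770 + 273.15 = 326.3270 K
exponent = -Ea / (R * T_K) = -60215.8730 / (8.314 * 326.3270) = -22.1946
k = A * exp(exponent) = 91705.4340 * exp(-22.1946) = 2.1057e-05 1/s


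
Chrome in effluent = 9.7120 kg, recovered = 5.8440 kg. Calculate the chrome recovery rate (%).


Formula: Recovery = recovered / input * 100
Substituting: Recovery = 5.8440 / 9.7120 * 100
Result: 60.1730 %


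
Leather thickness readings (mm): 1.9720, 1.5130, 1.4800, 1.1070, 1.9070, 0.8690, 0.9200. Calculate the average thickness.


Formula: Average = sum / n
Substituting: Average = 9.7680 / 7
Result: 1.3954 mm


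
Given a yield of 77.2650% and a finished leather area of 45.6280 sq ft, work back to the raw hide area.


Formula: raw = finished * 100 / yield
Substituting: raw = 45.6280 * 100 / 77.2650
Result: 59.0539 sq ft


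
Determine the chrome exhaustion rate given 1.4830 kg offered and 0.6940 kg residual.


Formula: Uptake = (offered - residual) / offered * 100
Substituting: Uptake = (1.4830 - 0.6940) / 1.4830 * 100
Result: 53.2030 %


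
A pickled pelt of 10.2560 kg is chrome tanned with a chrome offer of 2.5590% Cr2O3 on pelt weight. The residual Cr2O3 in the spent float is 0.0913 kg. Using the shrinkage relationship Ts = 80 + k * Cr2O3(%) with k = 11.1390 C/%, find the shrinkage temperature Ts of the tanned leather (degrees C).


Offered = pelt * offer_pct / 100 = 10.2560 * 2.5590 / 100 = 0.2625 kg
Uptake = offered - residual = 0.2625 - 0.0913 = 0.1712 kg
Cr2O3% on pelt = uptake / pelt * 100 = 0.1712 / 10.2560 * 100 = 1.6688 %
Ts = 80 + k * Cr2O3% = 80 + 11.1390 * 1.6688 = 98.5886 C


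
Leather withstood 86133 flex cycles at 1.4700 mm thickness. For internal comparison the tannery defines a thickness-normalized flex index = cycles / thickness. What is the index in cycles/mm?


Formula: Index = cycles / thickness
Substituting: Index = 86133 / 1.4700
Result: 58593.8776 cycles/mm


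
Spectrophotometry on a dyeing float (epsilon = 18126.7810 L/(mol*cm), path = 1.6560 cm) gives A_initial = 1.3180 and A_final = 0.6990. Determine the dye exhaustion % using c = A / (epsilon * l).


c_initial = A_i / (epsilon * l) = 1.3180 / (18126.7810 * 1.6560) = 4.3907e-05 mol/L
c_final = A_f / (epsilon * l) = 0.6990 / (18126.7810 * 1.6560) = 2.3286e-05 mol/L
Exhaustion = (c_initial - c_final) / c_initial * 100 = (4.3907e-05 - 2.3286e-05) / 4.3907e-05 * 100 = 46.9651 %


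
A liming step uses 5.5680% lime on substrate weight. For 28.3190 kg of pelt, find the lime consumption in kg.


Formula: Lime = substrate * pct / 100
Substituting: Lime = 28.3190 * 5.5680 / 100
Result: 1.5768 kg


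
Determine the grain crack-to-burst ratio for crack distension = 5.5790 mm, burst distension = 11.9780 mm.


Formula: Ratio = crack / burst
Substituting: Ratio = 5.5790 / 11.9780
Result: 0.4658


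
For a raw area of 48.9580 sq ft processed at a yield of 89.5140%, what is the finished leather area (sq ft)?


Formula: finished = raw * yield / 100
Substituting: finished = 48.9580 * 89.5140 / 100
Result: 43.8243 sq ft


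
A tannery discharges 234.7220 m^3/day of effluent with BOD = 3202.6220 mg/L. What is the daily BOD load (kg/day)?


Formula: BOD_load = volume * conc / 1000
Substituting: BOD_load = 234.7220 * 3202.6220 / 1000
Result: 751.7258 kg/day


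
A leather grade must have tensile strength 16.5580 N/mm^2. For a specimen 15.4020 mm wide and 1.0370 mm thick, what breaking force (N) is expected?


Formula: F = TS * w * t
Substituting: F = 16.5580 * 15.4020 * 1.0370
Result: 264.4623 N


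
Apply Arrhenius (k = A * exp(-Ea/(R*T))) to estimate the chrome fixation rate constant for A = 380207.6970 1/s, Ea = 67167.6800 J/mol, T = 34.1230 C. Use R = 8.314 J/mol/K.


T_K = T_C + 273.15 = 34.1230 + 273.15 = 307.2730 K
exponent = -Ea / (R * T_K) = -67167.6800 / (8.314 * 307.2730) = -26.2921
k = A * exp(exponent) = 380207.6970 * exp(-26.2921) = 1.4504e-06 1/s


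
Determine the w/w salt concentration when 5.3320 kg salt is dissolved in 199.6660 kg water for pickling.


Formula: Conc = salt / (water + salt) * 100
Substituting: Conc = 5.3320 / (199.6660 + 5.3320) * 100
Result: 2.6010 %


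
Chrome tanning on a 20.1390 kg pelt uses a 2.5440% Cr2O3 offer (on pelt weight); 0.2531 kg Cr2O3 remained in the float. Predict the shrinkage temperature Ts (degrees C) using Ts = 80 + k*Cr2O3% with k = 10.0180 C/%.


Offered = pelt * offer_pct / 100 = 20.1390 * 2.5440 / 100 = 0.5123 kg
Uptake = offered - residual = 0.5123 - 0.2531 = 0.2592 kg
Cr2O3% on pelt = uptake / pelt * 100 = 0.2592 / 20.1390 * 100 = 1.2872 %
Ts = 80 + k * Cr2O3% = 80 + 10.0180 * 1.2872 = 92.8955 C


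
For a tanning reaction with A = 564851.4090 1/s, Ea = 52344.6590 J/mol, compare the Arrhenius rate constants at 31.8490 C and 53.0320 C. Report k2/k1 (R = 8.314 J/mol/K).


T1 = 31.8490 + 273.15 = 304.9990 K; T2 = 53.0320 + 273.15 = 326.1820 K
k1 = A * exp(-Ea/(R*T1)) = 564851.4090 * exp(-52344.6590/(8.314*304.9990)) = 6.1232e-04 1/s
k2 = A * exp(-Ea/(R*T2)) = 564851.4090 * exp(-52344.6590/(8.314*326.1820)) = 0.00233981 1/s
k2/k1 = 0.00233981 / 6.1232e-04 = 3.8212


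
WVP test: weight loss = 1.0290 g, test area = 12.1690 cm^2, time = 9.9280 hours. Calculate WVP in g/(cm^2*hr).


Formula: WVP = loss / (area * time)
Substituting: WVP = 1.0290 / (12.1690 * 9.9280)
Result: 0.00851724 g/(cm^2*hr)


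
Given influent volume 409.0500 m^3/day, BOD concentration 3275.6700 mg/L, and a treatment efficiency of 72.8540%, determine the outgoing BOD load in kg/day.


Load_in = volume * conc / 1000 = 409.0500 * 3275.6700 / 1000 = 1339.9128 kg/day
Removed = Load_in * eff / 100 = 1339.9128 * 72.8540 / 100 = 976.1801 kg/day
Load_out = Load_in - Removed = 1339.9128 - 976.1801 = 363.7327 kg/day


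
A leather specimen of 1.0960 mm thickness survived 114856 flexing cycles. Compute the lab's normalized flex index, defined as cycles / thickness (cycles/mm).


Formula: Index = cycles / thickness
Substituting: Index = 114856 / 1.0960
Result: 104795.6204 cycles/mm


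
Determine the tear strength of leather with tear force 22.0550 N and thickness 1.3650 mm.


Formula: Tear strength = force / thickness
Substituting: Tear strength = 22.0550 / 1.3650
Result: 16.1575 N/mm


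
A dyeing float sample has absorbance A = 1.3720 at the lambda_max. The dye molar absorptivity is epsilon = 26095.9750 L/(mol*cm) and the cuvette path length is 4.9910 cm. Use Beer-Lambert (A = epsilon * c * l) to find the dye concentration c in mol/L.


Formula: c = A / (epsilon * l)
Substituting: c = 1.3720 / (26095.9750 * 4.9910)
Result: 1.0534e-05 mol/L


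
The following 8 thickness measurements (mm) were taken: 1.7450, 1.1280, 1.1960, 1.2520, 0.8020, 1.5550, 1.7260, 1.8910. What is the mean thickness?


Formula: Average = sum / n
Substituting: Average = 11.2950 / 8
Result: 1.4119 mm


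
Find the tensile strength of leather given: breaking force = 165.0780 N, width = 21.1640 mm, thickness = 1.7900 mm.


Formula: TS = force / (width * thickness)
Substituting: TS = 165.0780 / (21.1640 * 1.7900)
Result: 4.3575 N/mm^2


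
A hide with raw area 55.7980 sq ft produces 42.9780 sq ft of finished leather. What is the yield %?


Formula: Yield = finished / raw * 100
Substituting: Yield = 42.9780 / 55.7980 * 100
Result: 77.0243 %


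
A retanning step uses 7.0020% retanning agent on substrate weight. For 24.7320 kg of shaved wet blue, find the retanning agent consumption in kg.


Formula: Retan = substrate * pct / 100
Substituting: Retan = 24.7320 * 7.0020 / 100
Result: 1.7317 kg


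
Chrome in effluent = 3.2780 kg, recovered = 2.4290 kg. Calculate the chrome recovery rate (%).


Formula: Recovery = recovered / input * 100
Substituting: Recovery = 2.4290 / 3.2780 * 100
Result: 74.1001 %


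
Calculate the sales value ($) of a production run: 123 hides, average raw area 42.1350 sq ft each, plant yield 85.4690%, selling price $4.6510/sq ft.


Raw_total = N * avg_area = 123 * 42.1350 = 5182.6050 sq ft
Finished = Raw_total * yield / 100 = 5182.6050 * 85.4690 / 100 = 4429.5207 sq ft
Value = Finished * price = 4429.5207 * 4.6510 = 20601.7006 $


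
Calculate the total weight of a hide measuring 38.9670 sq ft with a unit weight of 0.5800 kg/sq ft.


Formula: Weight = area * weight_per_sqft
Substituting: Weight = 38.9670 * 0.5800
Result: 22.6009 kg


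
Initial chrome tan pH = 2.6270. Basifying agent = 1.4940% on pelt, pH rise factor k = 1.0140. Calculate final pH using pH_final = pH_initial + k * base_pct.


Formula: pH_final = pH_initial + k * base_pct
Substituting: pH_final = 2.6270 + 1.0140 * 1.4940
Result: 4.1419


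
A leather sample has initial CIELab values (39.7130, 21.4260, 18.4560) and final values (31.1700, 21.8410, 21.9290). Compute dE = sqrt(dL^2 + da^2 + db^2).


dL = -8.5430, da = 0.4150, db = 3.4730
dE = sqrt((-8.5430)^2 + 0.4150^2 + 3.4730^2) = 9.2313


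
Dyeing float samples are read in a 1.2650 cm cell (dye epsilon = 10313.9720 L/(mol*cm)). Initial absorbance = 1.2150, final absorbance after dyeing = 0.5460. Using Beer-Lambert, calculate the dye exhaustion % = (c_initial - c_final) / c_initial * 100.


c_initial = A_i / (epsilon * l) = 1.2150 / (10313.9720 * 1.2650) = 9.3124e-05 mol/L
c_final = A_f / (epsilon * l) = 0.5460 / (10313.9720 * 1.2650) = 4.1848e-05 mol/L
Exhaustion = (c_initial - c_final) / c_initial * 100 = (9.3124e-05 - 4.1848e-05) / 9.3124e-05 * 100 = 55.0617 %


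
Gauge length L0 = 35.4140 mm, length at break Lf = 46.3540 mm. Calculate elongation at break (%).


Formula: Elongation = (Lf - L0) / L0 * 100
Substituting: Elongation = (46.3540 - 35.4140) / 35.4140 * 100
Result: 30.8917 %


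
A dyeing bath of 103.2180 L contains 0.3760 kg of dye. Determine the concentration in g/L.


Formula: Conc = dye_mass(kg) / volume(L) * 1000
Substituting: Conc = 0.3760 / 103.2180 * 1000
Result: 3.6428 g/L


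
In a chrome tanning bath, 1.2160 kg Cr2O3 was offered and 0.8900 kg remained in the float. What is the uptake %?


Formula: Uptake = (offered - residual) / offered * 100
Substituting: Uptake = (1.2160 - 0.8900) / 1.2160 * 100
Result: 26.8092 %


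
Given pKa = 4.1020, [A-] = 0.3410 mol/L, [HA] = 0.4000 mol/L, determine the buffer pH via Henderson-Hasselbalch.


ratio = [A-] / [HA] = 0.3410 / 0.4000 = 0.8525
log10(ratio) = -0.0693056
pH = pKa + log10(ratio) = 4.1020 - 0.0693056 = 4.0327


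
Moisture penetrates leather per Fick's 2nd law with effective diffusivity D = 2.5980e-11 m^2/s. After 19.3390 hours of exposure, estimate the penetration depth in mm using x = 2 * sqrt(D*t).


t = 19.3390 hr * 3600 = 69620.4000 s
D * t = 2.5980e-11 * 69620.4000 = 1.8087e-06
x = 2 * sqrt(D*t) = 2 * sqrt(1.8087e-06) = 0.00268979 m = 2.6898 mm


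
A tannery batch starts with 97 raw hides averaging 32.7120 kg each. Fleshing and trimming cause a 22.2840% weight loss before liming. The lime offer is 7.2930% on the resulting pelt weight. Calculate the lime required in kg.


Total_raw = N * avg_wt = 97 * 32.7120 = 3173.0640 kg
Substrate = Total_raw * (1 - loss/100) = 3173.0640 * (1 - 22.2840/100) = 2465.9784 kg
Lime = Substrate * pct / 100 = 2465.9784 * 7.2930 / 100 = 179.8438 kg


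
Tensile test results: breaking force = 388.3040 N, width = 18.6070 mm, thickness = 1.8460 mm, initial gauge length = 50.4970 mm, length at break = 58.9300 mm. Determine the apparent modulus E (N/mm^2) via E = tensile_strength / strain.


TS = F / (w * t) = 388.3040 / (18.6070 * 1.8460) = 11.3048 N/mm^2
strain = (Lf - L0) / L0 = (58.9300 - 50.4970) / 50.4970 = 0.1670
E = TS / strain = 11.3048 / 0.1670 = 67.6935 N/mm^2


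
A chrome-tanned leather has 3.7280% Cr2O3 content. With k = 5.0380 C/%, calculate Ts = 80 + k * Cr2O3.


Formula: Ts = 80 + k * Cr2O3
Substituting: Ts = 80 + 5.0380 * 3.7280
Result: 98.7817 C


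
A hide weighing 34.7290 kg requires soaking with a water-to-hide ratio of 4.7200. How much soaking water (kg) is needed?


Formula: Water = hide_weight * ratio
Substituting: Water = 34.7290 * 4.7200
Result: 163.9209 kg


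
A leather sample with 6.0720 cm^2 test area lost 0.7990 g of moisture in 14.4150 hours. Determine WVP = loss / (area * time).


Formula: WVP = loss / (area * time)
Substituting: WVP = 0.7990 / (6.0720 * 14.4150)
Result: 0.00912852 g/(cm^2*hr)


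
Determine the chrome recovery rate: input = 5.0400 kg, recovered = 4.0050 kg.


Formula: Recovery = recovered / input * 100
Substituting: Recovery = 4.0050 / 5.0400 * 100
Result: 79.4643 %


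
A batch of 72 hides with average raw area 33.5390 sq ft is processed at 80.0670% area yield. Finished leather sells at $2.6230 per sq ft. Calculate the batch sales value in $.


Raw_total = N * avg_area = 72 * 33.5390 = 2414.8080 sq ft
Finished = Raw_total * yield / 100 = 2414.8080 * 80.0670 / 100 = 1933.4643 sq ft
Value = Finished * price = 1933.4643 * 2.6230 = 5071.4769 $


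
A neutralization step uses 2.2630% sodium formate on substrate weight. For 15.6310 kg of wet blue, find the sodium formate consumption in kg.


Formula: Neutralizer = substrate * pct / 100
Substituting: Neutralizer = 15.6310 * 2.2630 / 100
Result: 0.3537 kg


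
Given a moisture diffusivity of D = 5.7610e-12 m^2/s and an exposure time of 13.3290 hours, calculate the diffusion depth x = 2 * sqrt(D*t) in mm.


t = 13.3290 hr * 3600 = 47984.4000 s
D * t = 5.7610e-12 * 47984.4000 = 2.7644e-07
x = 2 * sqrt(D*t) = 2 * sqrt(2.7644e-07) = 0.00105155 m = 1.0515 mm


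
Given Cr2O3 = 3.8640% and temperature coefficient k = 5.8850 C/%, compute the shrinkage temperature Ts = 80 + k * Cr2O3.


Formula: Ts = 80 + k * Cr2O3
Substituting: Ts = 80 + 5.8850 * 3.8640
Result: 102.7396 C


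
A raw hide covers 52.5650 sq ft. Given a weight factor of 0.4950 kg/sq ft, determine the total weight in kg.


Formula: Weight = area * weight_per_sqft
Substituting: Weight = 52.5650 * 0.4950
Result: 26.0197 kg


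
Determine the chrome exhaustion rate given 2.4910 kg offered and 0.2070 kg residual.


Formula: Uptake = (offered - residual) / offered * 100
Substituting: Uptake = (2.4910 - 0.2070) / 2.4910 * 100
Result: 91.6901 %


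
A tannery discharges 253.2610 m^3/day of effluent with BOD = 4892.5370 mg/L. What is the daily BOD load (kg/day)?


Formula: BOD_load = volume * conc / 1000
Substituting: BOD_load = 253.2610 * 4892.5370 / 1000
Result: 1239.0888 kg/day


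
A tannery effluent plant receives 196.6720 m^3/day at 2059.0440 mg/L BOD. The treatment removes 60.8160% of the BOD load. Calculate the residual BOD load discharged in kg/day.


Load_in = volume * conc / 1000 = 196.6720 * 2059.0440 / 1000 = 404.9563 kg/day
Removed = Load_in * eff / 100 = 404.9563 * 60.8160 / 100 = 246.2782 kg/day
Load_out = Load_in - Removed = 404.9563 - 246.2782 = 158.6781 kg/day


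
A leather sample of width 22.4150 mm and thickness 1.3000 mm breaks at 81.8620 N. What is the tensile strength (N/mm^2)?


Formula: TS = force / (width * thickness)
Substituting: TS = 81.8620 / (22.4150 * 1.3000)
Result: 2.8093 N/mm^2


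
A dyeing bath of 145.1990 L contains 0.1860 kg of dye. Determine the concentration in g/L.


Formula: Conc = dye_mass(kg) / volume(L) * 1000
Substituting: Conc = 0.1860 / 145.1990 * 1000
Result: 1.2810 g/L


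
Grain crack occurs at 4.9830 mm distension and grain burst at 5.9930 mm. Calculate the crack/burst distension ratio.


Formula: Ratio = crack / burst
Substituting: Ratio = 4.9830 / 5.9930
Result: 0.8315


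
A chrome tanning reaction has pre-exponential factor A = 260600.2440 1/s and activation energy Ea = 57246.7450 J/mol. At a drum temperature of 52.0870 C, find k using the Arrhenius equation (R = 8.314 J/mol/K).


T_K = T_C + 273.15 = 52.0870 + 273.15 = 325.2370 K
exponent = -Ea / (R * T_K) = -57246.7450 / (8.314 * 325.2370) = -21.1710
k = A * exp(exponent) = 260600.2440 * exp(-21.1710) = 1.6655e-04 1/s


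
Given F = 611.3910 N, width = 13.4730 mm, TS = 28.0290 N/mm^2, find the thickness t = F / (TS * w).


Formula: t = F / (TS * w)
Substituting: t = 611.3910 / (28.0290 * 13.4730)
Result: 1.6190 mm


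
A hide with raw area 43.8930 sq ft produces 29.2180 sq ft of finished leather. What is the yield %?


Formula: Yield = finished / raw * 100
Substituting: Yield = 29.2180 / 43.8930 * 100
Result: 66.5664 %


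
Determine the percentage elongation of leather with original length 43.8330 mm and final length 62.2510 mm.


Formula: Elongation = (Lf - L0) / L0 * 100
Substituting: Elongation = (62.2510 - 43.8330) / 43.8330 * 100
Result: 42.0186 %


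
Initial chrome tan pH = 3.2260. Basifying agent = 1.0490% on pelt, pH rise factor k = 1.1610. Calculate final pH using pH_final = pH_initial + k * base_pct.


Formula: pH_final = pH_initial + k * base_pct
Substituting: pH_final = 3.2260 + 1.1610 * 1.0490
Result: 4.4439


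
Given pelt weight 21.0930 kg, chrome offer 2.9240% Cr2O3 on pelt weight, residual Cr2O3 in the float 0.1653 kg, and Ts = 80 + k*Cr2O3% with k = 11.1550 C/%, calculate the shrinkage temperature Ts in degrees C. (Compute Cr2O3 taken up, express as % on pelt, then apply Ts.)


Offered = pelt * offer_pct / 100 = 21.0930 * 2.9240 / 100 = 0.6168 kg
Uptake = offered - residual = 0.6168 - 0.1653 = 0.4515 kg
Cr2O3% on pelt = uptake / pelt * 100 = 0.4515 / 21.0930 * 100 = 2.1403 %
Ts = 80 + k * Cr2O3% = 80 + 11.1550 * 2.1403 = 103.8754 C


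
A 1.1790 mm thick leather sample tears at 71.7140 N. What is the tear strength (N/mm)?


Formula: Tear strength = force / thickness
Substituting: Tear strength = 71.7140 / 1.1790
Result: 60.8261 N/mm


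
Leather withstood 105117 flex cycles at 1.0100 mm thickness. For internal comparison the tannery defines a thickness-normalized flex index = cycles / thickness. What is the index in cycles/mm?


Formula: Index = cycles / thickness
Substituting: Index = 105117 / 1.0100
Result: 104076.2376 cycles/mm


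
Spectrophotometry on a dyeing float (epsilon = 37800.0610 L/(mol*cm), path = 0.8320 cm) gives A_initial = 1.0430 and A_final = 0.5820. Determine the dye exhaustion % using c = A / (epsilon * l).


c_initial = A_i / (epsilon * l) = 1.0430 / (37800.0610 * 0.8320) = 3.3164e-05 mol/L
c_final = A_f / (epsilon * l) = 0.5820 / (37800.0610 * 0.8320) = 1.8506e-05 mol/L
Exhaustion = (c_initial - c_final) / c_initial * 100 = (3.3164e-05 - 1.8506e-05) / 3.3164e-05 * 100 = 44.1994 %


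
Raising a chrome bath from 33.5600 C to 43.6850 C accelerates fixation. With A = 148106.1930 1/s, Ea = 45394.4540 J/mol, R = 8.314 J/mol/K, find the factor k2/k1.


T1 = 33.5600 + 273.15 = 306.7100 K; T2 = 43.6850 + 273.15 = 316.8350 K
k1 = A * exp(-Ea/(R*T1)) = 148106.1930 * exp(-45394.4540/(8.314*306.7100)) = 0.00275 1/s
k2 = A * exp(-Ea/(R*T2)) = 148106.1930 * exp(-45394.4540/(8.314*316.8350)) = 0.00485734 1/s
k2/k1 = 0.00485734 / 0.00275 = 1.7663


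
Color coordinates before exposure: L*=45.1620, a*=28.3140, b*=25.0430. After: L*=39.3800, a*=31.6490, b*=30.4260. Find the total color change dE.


dL = -5.7820, da = 3.3350, db = 5.3830
dE = sqrt((-5.7820)^2 + 3.3350^2 + 5.3830^2) = 8.5750
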